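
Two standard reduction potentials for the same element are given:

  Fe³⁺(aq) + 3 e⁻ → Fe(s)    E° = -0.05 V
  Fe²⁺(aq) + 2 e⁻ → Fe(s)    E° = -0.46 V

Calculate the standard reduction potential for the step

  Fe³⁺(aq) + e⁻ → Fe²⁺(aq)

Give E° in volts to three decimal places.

Sequential free energies add, so n₃E°₃ = n₁E°₁ + n₂E°₂.
With n₃ = 3, and the known step contributing 2×(-0.46) V, the unknown satisfies 1·E° = 3×(-0.05) − 2×(-0.46) = +0.770.
E° = +0.770 / 1 = +0.770 V.

+0.770 V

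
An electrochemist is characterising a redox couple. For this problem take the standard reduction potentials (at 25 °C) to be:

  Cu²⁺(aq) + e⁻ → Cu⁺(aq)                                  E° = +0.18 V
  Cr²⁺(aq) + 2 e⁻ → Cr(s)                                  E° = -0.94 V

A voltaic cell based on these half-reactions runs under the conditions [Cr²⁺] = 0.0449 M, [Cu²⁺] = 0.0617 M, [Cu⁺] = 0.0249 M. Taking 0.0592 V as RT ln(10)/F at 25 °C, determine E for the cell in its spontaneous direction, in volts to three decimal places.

Cu²⁺/Cu⁺ is the cathode (higher E°), Cr²⁺/Cr the anode: E°cell = +0.18 − (-0.94) = +1.12 V, n = 2.
Overall: 2 Cu²⁺(aq) + Cr(s) → 2 Cu⁺(aq) + Cr²⁺(aq)
Q = [Cu⁺]^2·[Cr²⁺] / ([Cu²⁺]^2); log Q = -2.136.
E = E° − (0.0592/n) log Q = +1.12 − (0.0592/2)(-2.136) = +1.183 V.

+1.183 V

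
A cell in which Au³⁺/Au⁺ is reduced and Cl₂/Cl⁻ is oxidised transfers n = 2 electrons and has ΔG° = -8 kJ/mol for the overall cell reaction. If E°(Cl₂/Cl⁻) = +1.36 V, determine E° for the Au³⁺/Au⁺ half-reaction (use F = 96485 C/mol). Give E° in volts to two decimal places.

+1.40 V

E°cell = −ΔG°/(nF) = −(-8×10³)/((2)(96485)) = +0.041 V.
Since Au³⁺/Au⁺ is the cathode and Cl₂/Cl⁻ the anode, E°cell = E°(Au³⁺/Au⁺) − E°(Cl₂/Cl⁻).
So E°(Au³⁺/Au⁺) = E°cell + E°(Cl₂/Cl⁻) = +0.041 + (+1.36) = +1.40 V.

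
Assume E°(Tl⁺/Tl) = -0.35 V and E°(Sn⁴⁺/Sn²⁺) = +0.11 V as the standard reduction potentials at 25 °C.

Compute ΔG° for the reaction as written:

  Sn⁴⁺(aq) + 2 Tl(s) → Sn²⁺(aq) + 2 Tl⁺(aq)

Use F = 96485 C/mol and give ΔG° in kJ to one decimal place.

-88.8 kJ

As written, Sn⁴⁺/Sn²⁺ is reduced (cathode) and Tl⁺/Tl is oxidised (anode), so E°cell = (+0.11) − (-0.35) = +0.46 V.
Balancing electrons gives n = 2.
ΔG° = −nFE° = −(2)(96485)(+0.46) = -88,766 J = -88.8 kJ.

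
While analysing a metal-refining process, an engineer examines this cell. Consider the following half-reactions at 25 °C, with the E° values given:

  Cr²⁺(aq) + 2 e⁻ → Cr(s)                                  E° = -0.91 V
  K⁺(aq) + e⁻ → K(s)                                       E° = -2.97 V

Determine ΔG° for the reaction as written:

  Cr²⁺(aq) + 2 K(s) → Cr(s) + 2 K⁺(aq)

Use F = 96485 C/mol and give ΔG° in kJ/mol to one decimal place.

As written, Cr²⁺/Cr is reduced (cathode) and K⁺/K is oxidised (anode), so E°cell = (-0.91) − (-2.97) = +2.06 V.
Balancing electrons gives n = 2.
ΔG° = −nFE° = −(2)(96485)(+2.06) = -397,518 J = -397.5 kJ/mol.

-397.5 kJ/mol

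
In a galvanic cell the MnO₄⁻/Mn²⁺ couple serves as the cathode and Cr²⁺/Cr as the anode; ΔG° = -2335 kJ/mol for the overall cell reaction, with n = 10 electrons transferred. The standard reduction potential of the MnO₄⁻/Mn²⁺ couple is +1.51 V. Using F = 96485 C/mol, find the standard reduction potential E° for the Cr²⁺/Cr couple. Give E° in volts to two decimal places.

-0.91 V

E°cell = −ΔG°/(nF) = −(-2335×10³)/((10)(96485)) = +2.420 V.
Since MnO₄⁻/Mn²⁺ is the cathode and Cr²⁺/Cr the anode, E°cell = E°(MnO₄⁻/Mn²⁺) − E°(Cr²⁺/Cr).
So E°(Cr²⁺/Cr) = E°(MnO₄⁻/Mn²⁺) − E°cell = (+1.51) − (+2.420) = -0.91 V.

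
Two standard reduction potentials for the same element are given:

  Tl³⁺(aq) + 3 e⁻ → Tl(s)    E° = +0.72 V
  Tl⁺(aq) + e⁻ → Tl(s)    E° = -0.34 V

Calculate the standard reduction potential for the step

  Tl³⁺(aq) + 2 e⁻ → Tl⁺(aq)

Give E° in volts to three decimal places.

+1.250 V

Sequential free energies add, so n₃E°₃ = n₁E°₁ + n₂E°₂.
With n₃ = 3, and the known step contributing 1×(-0.34) V, the unknown satisfies 2·E° = 3×(+0.72) − 1×(-0.34) = +2.500.
E° = +2.500 / 2 = +1.250 V.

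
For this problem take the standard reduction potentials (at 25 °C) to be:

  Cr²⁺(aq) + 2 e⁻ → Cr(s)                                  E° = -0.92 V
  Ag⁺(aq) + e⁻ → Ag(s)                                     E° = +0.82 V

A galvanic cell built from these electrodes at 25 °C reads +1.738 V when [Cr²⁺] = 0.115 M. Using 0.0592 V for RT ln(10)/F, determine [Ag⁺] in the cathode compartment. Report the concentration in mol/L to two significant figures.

0.31 M

Ag⁺/Ag is the cathode, Cr²⁺/Cr the anode: E°cell = +1.74 V, n = 2.
Overall reaction: 2 Ag⁺(aq) + Cr(s) → 2 Ag(s) + Cr²⁺(aq); Q = [Cr²⁺]^1/[Ag⁺]^2.
From E = E° − (0.0592/n) log Q: log Q = (E° − E)·n/0.0592 = (+1.74 − (+1.738))·2/0.0592 = 0.0676.
So 2·log[Ag⁺] = 1·log(0.115) − log Q = -0.9393 − (0.0676) = -1.0069; log[Ag⁺] = -1.0069 / 2 = -0.5034; [Ag⁺] = 10^(-0.5034) ≈ 0.31 M.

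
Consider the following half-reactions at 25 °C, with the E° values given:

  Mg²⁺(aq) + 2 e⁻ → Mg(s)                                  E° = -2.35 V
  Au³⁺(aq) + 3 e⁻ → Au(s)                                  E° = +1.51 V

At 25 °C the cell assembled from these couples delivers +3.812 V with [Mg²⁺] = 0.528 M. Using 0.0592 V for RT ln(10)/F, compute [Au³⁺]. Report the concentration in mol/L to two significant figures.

0.0014 M

Au³⁺/Au is the cathode, Mg²⁺/Mg the anode: E°cell = +3.86 V, n = 6.
Overall reaction: 2 Au³⁺(aq) + 3 Mg(s) → 2 Au(s) + 3 Mg²⁺(aq); Q = [Mg²⁺]^3/[Au³⁺]^2.
From E = E° − (0.0592/n) log Q: log Q = (E° − E)·n/0.0592 = (+3.86 − (+3.812))·6/0.0592 = 4.8649.
So 2·log[Au³⁺] = 3·log(0.528) − log Q = -0.8321 − (4.8649) = -5.6970; log[Au³⁺] = -5.6970 / 2 = -2.8485; [Au³⁺] = 10^(-2.8485) ≈ 0.0014 M.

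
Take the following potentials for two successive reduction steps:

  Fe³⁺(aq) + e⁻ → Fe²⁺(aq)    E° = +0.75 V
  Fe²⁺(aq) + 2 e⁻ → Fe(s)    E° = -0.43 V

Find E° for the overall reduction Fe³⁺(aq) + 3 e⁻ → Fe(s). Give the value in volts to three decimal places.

-0.037 V

Adding the free-energy changes (−nFE°) of the two steps gives −n₃FE°₃ = −n₁FE°₁ − n₂FE°₂.
E°₃ = (1×+0.75 + 2×-0.43) / 3 = (-0.110) / 3 = -0.037 V.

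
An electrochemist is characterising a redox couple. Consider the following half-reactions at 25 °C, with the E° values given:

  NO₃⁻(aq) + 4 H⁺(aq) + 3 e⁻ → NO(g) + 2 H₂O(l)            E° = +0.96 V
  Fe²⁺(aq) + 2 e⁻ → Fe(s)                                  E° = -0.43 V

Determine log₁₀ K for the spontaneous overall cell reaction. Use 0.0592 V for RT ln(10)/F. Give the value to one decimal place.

Cathode: NO₃⁻/NO; anode: Fe²⁺/Fe. E°cell = +1.39 V, n = 6.
log K = nE°cell / 0.0592 = (6)(+1.39) / 0.0592 = 140.9.

140.9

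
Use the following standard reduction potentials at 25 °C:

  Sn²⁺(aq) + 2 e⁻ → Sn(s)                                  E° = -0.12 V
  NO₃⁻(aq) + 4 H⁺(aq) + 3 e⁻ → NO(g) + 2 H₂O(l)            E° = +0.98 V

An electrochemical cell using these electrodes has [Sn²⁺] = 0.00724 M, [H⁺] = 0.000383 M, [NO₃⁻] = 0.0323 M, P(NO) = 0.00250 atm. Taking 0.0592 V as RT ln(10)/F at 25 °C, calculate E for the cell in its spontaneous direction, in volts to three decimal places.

+0.916 V

NO₃⁻/NO is the cathode (higher E°), Sn²⁺/Sn the anode: E°cell = +0.98 − (-0.12) = +1.10 V, n = 6.
Overall: 2 NO₃⁻(aq) + 8 H⁺(aq) + 3 Sn(s) → 2 NO(g) + 4 H₂O(l) + 3 Sn²⁺(aq)
Q = P(NO)^2·[Sn²⁺]^3 / ([NO₃⁻]^2·[H⁺]^8); log Q = 18.691.
E = E° − (0.0592/n) log Q = +1.10 − (0.0592/6)(18.691) = +0.916 V.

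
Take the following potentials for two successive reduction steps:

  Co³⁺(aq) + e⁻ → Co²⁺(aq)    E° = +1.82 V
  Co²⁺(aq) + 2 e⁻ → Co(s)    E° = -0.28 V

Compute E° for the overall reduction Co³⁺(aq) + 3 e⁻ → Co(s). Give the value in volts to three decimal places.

Since ΔG° = −nFE° is additive over sequential reductions, n₃E°₃ = n₁E°₁ + n₂E°₂.
E°₃ = (1×+1.82 + 2×-0.28) / 3 = (+1.260) / 3 = +0.420 V.

+0.420 V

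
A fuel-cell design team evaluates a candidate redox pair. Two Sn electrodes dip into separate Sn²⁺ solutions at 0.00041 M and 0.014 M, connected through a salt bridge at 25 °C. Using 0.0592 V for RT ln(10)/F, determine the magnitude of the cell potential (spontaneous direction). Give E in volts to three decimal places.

For a concentration cell E°cell = 0. The 0.014 M side is the cathode (reduction is favoured where [Sn²⁺] is higher).
With n = 2, E = −(0.0592/2) log([Sn²⁺]ₐₙ/[Sn²⁺]꜀ₐₜ) = −(0.0592/2) log(0.00041/0.014) = −(0.0592/2)(-1.533) = +0.045 V.

+0.045 V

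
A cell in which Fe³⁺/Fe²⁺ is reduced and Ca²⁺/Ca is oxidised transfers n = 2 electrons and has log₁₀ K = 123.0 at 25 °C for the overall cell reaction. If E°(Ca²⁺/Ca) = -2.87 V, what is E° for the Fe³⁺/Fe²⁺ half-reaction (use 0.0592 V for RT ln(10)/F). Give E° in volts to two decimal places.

+0.77 V

E°cell = (0.0592/n)·log K = (0.0592/2)(123.0) = +3.641 V.
Since Fe³⁺/Fe²⁺ is the cathode and Ca²⁺/Ca the anode, E°cell = E°(Fe³⁺/Fe²⁺) − E°(Ca²⁺/Ca).
So E°(Fe³⁺/Fe²⁺) = E°cell + E°(Ca²⁺/Ca) = +3.641 + (-2.87) = +0.77 V.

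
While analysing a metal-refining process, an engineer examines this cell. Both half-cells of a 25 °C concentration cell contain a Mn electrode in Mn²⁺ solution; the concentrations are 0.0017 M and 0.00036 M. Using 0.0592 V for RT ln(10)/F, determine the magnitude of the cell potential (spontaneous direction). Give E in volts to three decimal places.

For a concentration cell E°cell = 0. The 0.0017 M side is the cathode (reduction is favoured where [Mn²⁺] is higher).
With n = 2, E = −(0.0592/2) log([Mn²⁺]ₐₙ/[Mn²⁺]꜀ₐₜ) = −(0.0592/2) log(0.00036/0.0017) = −(0.0592/2)(-0.674) = +0.020 V.

+0.020 V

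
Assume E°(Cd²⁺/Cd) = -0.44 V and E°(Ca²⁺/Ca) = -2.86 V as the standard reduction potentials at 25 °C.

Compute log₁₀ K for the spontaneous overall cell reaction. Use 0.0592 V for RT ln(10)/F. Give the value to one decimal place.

Cathode: Cd²⁺/Cd; anode: Ca²⁺/Ca. E°cell = +2.42 V, n = 2.
log K = nE°cell / 0.0592 = (2)(+2.42) / 0.0592 = 81.8.

81.8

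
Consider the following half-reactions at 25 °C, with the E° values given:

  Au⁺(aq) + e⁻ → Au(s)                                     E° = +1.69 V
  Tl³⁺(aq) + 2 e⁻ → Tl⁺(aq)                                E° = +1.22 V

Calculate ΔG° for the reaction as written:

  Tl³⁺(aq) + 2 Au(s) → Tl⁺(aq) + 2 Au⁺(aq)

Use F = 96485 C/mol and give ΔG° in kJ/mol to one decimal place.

As written, Tl³⁺/Tl⁺ is reduced (cathode) and Au⁺/Au is oxidised (anode), so E°cell = (+1.22) − (+1.69) = -0.47 V.
Balancing electrons gives n = 2.
ΔG° = −nFE° = −(2)(96485)(-0.47) = 90,696 J = +90.7 kJ/mol.

+90.7 kJ/mol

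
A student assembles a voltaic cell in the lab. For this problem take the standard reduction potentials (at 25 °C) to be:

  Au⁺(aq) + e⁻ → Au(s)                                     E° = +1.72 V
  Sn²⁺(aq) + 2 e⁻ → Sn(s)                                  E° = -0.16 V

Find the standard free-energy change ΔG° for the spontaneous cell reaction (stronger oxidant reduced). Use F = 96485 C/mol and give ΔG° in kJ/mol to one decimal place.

-362.8 kJ/mol

Au⁺/Au (E° = +1.72 V) is the cathode; Sn²⁺/Sn (E° = -0.16 V) is the anode, so E°cell = +1.88 V.
Balancing electrons gives n = 2 (lcm of 1 and 2).
ΔG° = −nFE° = −(2)(96485)(+1.88) = -362,784 J = -362.8 kJ/mol.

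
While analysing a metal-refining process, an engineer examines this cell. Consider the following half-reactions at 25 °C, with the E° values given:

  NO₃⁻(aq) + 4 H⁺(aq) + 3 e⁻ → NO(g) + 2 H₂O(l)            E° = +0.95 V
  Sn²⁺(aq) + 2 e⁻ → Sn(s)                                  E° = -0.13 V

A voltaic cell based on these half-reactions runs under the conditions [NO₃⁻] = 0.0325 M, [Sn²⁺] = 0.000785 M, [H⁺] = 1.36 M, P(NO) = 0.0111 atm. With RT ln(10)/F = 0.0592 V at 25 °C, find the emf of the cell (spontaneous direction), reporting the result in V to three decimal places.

+1.192 V

NO₃⁻/NO is the cathode (higher E°), Sn²⁺/Sn the anode: E°cell = +0.95 − (-0.13) = +1.08 V, n = 6.
Overall: 2 NO₃⁻(aq) + 8 H⁺(aq) + 3 Sn(s) → 2 NO(g) + 4 H₂O(l) + 3 Sn²⁺(aq)
Q = P(NO)^2·[Sn²⁺]^3 / ([NO₃⁻]^2·[H⁺]^8); log Q = -11.317.
E = E° − (0.0592/n) log Q = +1.08 − (0.0592/6)(-11.317) = +1.192 V.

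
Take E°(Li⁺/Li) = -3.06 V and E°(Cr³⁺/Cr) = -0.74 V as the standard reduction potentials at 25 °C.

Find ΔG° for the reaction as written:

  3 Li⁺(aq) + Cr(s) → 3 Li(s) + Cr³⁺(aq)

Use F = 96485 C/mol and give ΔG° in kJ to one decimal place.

As written, Li⁺/Li is reduced (cathode) and Cr³⁺/Cr is oxidised (anode), so E°cell = (-3.06) − (-0.74) = -2.32 V.
Balancing electrons gives n = 3.
ΔG° = −nFE° = −(3)(96485)(-2.32) = 671,536 J = +671.5 kJ.

+671.5 kJ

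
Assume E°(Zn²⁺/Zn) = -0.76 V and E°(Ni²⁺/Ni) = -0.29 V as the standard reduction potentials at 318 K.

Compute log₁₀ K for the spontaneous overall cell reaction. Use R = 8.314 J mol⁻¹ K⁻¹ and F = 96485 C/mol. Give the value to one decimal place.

14.9

Cathode: Ni²⁺/Ni; anode: Zn²⁺/Zn. E°cell = (-0.29) − (-0.76) = +0.47 V, with n = 2.
ΔG° = −nFE° = −RT ln K, so ln K = nFE°/(RT) = (2)(96485)(+0.47) / ((8.314)(318)) = 34.304.
log₁₀ K = 34.304 / ln 10 = 14.9.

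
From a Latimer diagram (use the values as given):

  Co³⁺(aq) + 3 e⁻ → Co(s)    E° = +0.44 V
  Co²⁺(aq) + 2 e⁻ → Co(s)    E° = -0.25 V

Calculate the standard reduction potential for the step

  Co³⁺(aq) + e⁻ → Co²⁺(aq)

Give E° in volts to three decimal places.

Sequential free energies add, so n₃E°₃ = n₁E°₁ + n₂E°₂.
With n₃ = 3, and the known step contributing 2×(-0.25) V, the unknown satisfies 1·E° = 3×(+0.44) − 2×(-0.25) = +1.820.
E° = +1.820 / 1 = +1.820 V.

+1.820 V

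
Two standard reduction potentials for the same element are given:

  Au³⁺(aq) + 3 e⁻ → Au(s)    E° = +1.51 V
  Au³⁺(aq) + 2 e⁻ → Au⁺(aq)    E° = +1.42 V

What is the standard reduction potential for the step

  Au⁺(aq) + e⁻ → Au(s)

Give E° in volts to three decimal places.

Sequential free energies add, so n₃E°₃ = n₁E°₁ + n₂E°₂.
With n₃ = 3, and the known step contributing 2×(+1.42) V, the unknown satisfies 1·E° = 3×(+1.51) − 2×(+1.42) = +1.690.
E° = +1.690 / 1 = +1.690 V.

+1.690 V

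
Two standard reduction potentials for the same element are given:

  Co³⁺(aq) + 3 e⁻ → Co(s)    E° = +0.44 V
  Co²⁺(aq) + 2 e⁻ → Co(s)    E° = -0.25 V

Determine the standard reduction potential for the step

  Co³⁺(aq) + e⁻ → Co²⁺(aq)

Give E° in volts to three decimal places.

+1.820 V

Sequential free energies add, so n₃E°₃ = n₁E°₁ + n₂E°₂.
With n₃ = 3, and the known step contributing 2×(-0.25) V, the unknown satisfies 1·E° = 3×(+0.44) − 2×(-0.25) = +1.820.
E° = +1.820 / 1 = +1.820 V.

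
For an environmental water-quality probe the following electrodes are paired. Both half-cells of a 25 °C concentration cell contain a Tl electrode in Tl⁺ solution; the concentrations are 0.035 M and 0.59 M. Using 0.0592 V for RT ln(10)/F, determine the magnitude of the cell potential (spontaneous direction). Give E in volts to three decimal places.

For a concentration cell E°cell = 0. The 0.59 M side is the cathode (reduction is favoured where [Tl⁺] is higher).
With n = 1, E = −(0.0592/1) log([Tl⁺]ₐₙ/[Tl⁺]꜀ₐₜ) = −(0.0592/1) log(0.035/0.59) = −(0.0592/1)(-1.227) = +0.073 V.

+0.073 V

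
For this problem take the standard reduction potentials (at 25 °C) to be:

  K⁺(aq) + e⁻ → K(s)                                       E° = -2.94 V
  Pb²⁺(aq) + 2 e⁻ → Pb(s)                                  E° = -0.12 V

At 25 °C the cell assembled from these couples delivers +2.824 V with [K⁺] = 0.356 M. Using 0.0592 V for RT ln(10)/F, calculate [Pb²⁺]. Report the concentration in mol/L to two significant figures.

Pb²⁺/Pb is the cathode, K⁺/K the anode: E°cell = +2.82 V, n = 2.
Overall reaction: Pb²⁺(aq) + 2 K(s) → Pb(s) + 2 K⁺(aq); Q = [K⁺]^2/[Pb²⁺]^1.
From E = E° − (0.0592/n) log Q: log Q = (E° − E)·n/0.0592 = (+2.82 − (+2.824))·2/0.0592 = -0.1351.
So 1·log[Pb²⁺] = 2·log(0.356) − log Q = -0.8971 − (-0.1351) = -0.7620; [Pb²⁺] = 10^(-0.7620) ≈ 0.17 M.

0.17 M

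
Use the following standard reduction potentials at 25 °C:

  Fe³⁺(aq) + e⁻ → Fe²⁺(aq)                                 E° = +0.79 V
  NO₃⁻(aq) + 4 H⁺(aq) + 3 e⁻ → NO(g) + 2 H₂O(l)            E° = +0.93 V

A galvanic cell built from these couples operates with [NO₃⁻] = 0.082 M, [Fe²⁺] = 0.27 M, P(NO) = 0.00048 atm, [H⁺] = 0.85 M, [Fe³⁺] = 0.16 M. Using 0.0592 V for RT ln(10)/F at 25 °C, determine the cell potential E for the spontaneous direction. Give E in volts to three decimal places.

+0.192 V

NO₃⁻/NO is the cathode (higher E°), Fe³⁺/Fe²⁺ the anode: E°cell = +0.93 − (+0.79) = +0.14 V, n = 3.
Overall: NO₃⁻(aq) + 4 H⁺(aq) + 3 Fe²⁺(aq) → NO(g) + 2 H₂O(l) + 3 Fe³⁺(aq)
Q = P(NO)·[Fe³⁺]^3 / ([NO₃⁻]·[H⁺]^4·[Fe²⁺]^3); log Q = -2.632.
E = E° − (0.0592/n) log Q = +0.14 − (0.0592/3)(-2.632) = +0.192 V.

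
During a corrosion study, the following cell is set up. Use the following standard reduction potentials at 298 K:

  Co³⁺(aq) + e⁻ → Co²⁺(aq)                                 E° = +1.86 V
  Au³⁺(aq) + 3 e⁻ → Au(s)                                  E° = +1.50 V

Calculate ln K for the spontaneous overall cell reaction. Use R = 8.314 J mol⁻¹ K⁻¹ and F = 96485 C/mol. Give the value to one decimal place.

42.1

Cathode: Co³⁺/Co²⁺; anode: Au³⁺/Au. E°cell = (+1.86) − (+1.50) = +0.36 V, with n = 3.
ΔG° = −nFE° = −RT ln K, so ln K = nFE°/(RT) = (3)(96485)(+0.36) / ((8.314)(298)) = 42.059.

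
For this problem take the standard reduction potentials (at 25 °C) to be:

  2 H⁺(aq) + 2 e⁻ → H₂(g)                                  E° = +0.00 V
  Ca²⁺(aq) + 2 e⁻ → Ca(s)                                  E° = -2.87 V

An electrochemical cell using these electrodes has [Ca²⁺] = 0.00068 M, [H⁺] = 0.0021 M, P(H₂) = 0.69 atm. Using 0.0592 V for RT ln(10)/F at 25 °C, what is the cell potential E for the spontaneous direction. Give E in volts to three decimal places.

+2.810 V

H⁺/H₂ is the cathode (higher E°), Ca²⁺/Ca the anode: E°cell = +0.00 − (-2.87) = +2.87 V, n = 2.
Overall: 2 H⁺(aq) + Ca(s) → H₂(g) + Ca²⁺(aq)
Q = P(H₂)·[Ca²⁺] / ([H⁺]^2); log Q = 2.027.
E = E° − (0.0592/n) log Q = +2.87 − (0.0592/2)(2.027) = +2.810 V.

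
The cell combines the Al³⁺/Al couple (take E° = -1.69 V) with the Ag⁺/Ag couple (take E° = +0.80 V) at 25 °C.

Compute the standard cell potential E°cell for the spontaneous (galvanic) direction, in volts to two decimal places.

The Ag⁺/Ag couple has the higher reduction potential, so it is the cathode; Al³⁺/Al is oxidised at the anode.
E°cell = E°(cathode) − E°(anode) = (+0.80) − (-1.69) = +2.49 V.

+2.49 V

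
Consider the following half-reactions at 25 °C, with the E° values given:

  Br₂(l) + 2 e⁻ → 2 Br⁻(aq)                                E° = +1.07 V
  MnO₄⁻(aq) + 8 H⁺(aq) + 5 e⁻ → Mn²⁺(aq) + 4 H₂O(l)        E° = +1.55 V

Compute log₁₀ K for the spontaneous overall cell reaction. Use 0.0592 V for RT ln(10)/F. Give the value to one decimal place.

Cathode: MnO₄⁻/Mn²⁺; anode: Br₂/Br⁻. E°cell = +0.48 V, n = 10.
log K = nE°cell / 0.0592 = (10)(+0.48) / 0.0592 = 81.1.

81.1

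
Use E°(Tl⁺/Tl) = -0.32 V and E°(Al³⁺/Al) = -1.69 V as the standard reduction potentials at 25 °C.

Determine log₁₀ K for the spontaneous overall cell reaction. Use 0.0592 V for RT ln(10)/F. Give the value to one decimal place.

69.4

Cathode: Tl⁺/Tl; anode: Al³⁺/Al. E°cell = +1.37 V, n = 3.
log K = nE°cell / 0.0592 = (3)(+1.37) / 0.0592 = 69.4.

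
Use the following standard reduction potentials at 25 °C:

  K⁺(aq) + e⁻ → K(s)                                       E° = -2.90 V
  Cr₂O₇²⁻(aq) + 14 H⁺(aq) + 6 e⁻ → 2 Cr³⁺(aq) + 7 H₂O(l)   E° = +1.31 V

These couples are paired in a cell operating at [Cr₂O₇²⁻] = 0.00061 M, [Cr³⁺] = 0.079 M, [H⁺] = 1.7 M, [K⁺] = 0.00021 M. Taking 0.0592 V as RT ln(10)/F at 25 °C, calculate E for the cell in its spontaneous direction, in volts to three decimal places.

+4.450 V

Cr₂O₇²⁻/Cr³⁺ is the cathode (higher E°), K⁺/K the anode: E°cell = +1.31 − (-2.90) = +4.21 V, n = 6.
Overall: Cr₂O₇²⁻(aq) + 14 H⁺(aq) + 6 K(s) → 2 Cr³⁺(aq) + 7 H₂O(l) + 6 K⁺(aq)
Q = [Cr³⁺]^2·[K⁺]^6 / ([Cr₂O₇²⁻]·[H⁺]^14); log Q = -24.283.
E = E° − (0.0592/n) log Q = +4.21 − (0.0592/6)(-24.283) = +4.450 V.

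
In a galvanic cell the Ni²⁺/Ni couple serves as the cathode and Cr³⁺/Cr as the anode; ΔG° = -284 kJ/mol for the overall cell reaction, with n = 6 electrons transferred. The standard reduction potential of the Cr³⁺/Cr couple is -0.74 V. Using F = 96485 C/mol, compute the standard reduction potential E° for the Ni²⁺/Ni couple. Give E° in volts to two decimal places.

E°cell = −ΔG°/(nF) = −(-284×10³)/((6)(96485)) = +0.491 V.
Since Ni²⁺/Ni is the cathode and Cr³⁺/Cr the anode, E°cell = E°(Ni²⁺/Ni) − E°(Cr³⁺/Cr).
So E°(Ni²⁺/Ni) = E°cell + E°(Cr³⁺/Cr) = +0.491 + (-0.74) = -0.25 V.

-0.25 V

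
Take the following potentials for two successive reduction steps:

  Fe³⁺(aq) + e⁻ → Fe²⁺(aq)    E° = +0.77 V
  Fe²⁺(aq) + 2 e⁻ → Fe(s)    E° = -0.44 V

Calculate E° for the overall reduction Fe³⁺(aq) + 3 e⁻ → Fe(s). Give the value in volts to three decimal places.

-0.037 V

Adding the free-energy changes (−nFE°) of the two steps gives −n₃FE°₃ = −n₁FE°₁ − n₂FE°₂.
E°₃ = (1×+0.77 + 2×-0.44) / 3 = (-0.110) / 3 = -0.037 V.
Simply averaging or adding the two E° values would be wrong; the electron-weighted sum is required.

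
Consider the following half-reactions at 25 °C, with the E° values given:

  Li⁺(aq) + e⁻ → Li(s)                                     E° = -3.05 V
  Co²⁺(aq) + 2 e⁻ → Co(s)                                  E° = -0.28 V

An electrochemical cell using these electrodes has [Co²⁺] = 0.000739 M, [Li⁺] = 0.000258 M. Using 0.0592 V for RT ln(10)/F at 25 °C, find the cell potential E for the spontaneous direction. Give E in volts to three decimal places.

+2.890 V

Co²⁺/Co is the cathode (higher E°), Li⁺/Li the anode: E°cell = -0.28 − (-3.05) = +2.77 V, n = 2.
Overall: Co²⁺(aq) + 2 Li(s) → Co(s) + 2 Li⁺(aq)
Q = [Li⁺]^2 / ([Co²⁺]); log Q = -4.045.
E = E° − (0.0592/n) log Q = +2.77 − (0.0592/2)(-4.045) = +2.890 V.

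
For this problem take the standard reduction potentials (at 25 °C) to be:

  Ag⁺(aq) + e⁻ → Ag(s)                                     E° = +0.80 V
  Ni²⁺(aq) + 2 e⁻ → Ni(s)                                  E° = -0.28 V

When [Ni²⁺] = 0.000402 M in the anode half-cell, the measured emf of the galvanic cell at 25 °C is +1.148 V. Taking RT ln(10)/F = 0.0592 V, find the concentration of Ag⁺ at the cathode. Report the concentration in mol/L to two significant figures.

Ag⁺/Ag is the cathode, Ni²⁺/Ni the anode: E°cell = +1.08 V, n = 2.
Overall reaction: 2 Ag⁺(aq) + Ni(s) → 2 Ag(s) + Ni²⁺(aq); Q = [Ni²⁺]^1/[Ag⁺]^2.
From E = E° − (0.0592/n) log Q: log Q = (E° − E)·n/0.0592 = (+1.08 − (+1.148))·2/0.0592 = -2.2973.
So 2·log[Ag⁺] = 1·log(0.000402) − log Q = -3.3958 − (-2.2973) = -1.0985; log[Ag⁺] = -1.0985 / 2 = -0.5493; [Ag⁺] = 10^(-0.5493) ≈ 0.28 M.

0.28 M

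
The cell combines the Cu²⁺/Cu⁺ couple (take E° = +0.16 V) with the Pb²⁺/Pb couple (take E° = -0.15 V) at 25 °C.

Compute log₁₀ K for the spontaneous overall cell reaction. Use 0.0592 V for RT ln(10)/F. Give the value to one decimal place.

Cathode: Cu²⁺/Cu⁺; anode: Pb²⁺/Pb. E°cell = +0.31 V, n = 2.
log K = nE°cell / 0.0592 = (2)(+0.31) / 0.0592 = 10.5.

10.5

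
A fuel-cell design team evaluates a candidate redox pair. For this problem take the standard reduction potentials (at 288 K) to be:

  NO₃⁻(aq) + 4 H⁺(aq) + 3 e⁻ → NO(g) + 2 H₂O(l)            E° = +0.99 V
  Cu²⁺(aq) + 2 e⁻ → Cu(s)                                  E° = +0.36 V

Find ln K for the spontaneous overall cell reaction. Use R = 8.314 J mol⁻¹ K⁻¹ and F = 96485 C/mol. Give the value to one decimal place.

152.3

Cathode: NO₃⁻/NO; anode: Cu²⁺/Cu. E°cell = (+0.99) − (+0.36) = +0.63 V, with n = 6.
ΔG° = −nFE° = −RT ln K, so ln K = nFE°/(RT) = (6)(96485)(+0.63) / ((8.314)(288)) = 152.317.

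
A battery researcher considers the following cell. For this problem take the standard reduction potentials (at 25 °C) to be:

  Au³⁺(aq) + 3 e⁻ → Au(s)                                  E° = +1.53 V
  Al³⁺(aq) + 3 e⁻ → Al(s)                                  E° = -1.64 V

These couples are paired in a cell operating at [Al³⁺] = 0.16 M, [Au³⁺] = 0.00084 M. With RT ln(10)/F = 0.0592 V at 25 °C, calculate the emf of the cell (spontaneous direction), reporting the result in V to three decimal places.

Au³⁺/Au is the cathode (higher E°), Al³⁺/Al the anode: E°cell = +1.53 − (-1.64) = +3.17 V, n = 3.
Overall: Au³⁺(aq) + Al(s) → Au(s) + Al³⁺(aq)
Q = [Al³⁺] / ([Au³⁺]); log Q = 2.280.
E = E° − (0.0592/n) log Q = +3.17 − (0.0592/3)(2.280) = +3.125 V.

+3.125 V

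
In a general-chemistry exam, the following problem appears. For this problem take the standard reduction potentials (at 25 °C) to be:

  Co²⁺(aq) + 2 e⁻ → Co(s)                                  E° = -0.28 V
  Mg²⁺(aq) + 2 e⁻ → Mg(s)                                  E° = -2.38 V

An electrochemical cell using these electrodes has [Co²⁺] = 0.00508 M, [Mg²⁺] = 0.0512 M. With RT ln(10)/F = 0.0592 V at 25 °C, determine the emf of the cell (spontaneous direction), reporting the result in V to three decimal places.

+2.070 V

Co²⁺/Co is the cathode (higher E°), Mg²⁺/Mg the anode: E°cell = -0.28 − (-2.38) = +2.10 V, n = 2.
Overall: Co²⁺(aq) + Mg(s) → Co(s) + Mg²⁺(aq)
Q = [Mg²⁺] / ([Co²⁺]); log Q = 1.003.
E = E° − (0.0592/n) log Q = +2.10 − (0.0592/2)(1.003) = +2.070 V.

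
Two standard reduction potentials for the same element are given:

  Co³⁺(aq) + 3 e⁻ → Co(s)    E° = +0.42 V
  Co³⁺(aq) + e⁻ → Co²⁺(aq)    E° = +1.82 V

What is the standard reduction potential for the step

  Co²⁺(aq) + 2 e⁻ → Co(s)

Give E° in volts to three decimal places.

-0.280 V

Sequential free energies add, so n₃E°₃ = n₁E°₁ + n₂E°₂.
With n₃ = 3, and the known step contributing 1×(+1.82) V, the unknown satisfies 2·E° = 3×(+0.42) − 1×(+1.82) = -0.560.
E° = -0.560 / 2 = -0.280 V.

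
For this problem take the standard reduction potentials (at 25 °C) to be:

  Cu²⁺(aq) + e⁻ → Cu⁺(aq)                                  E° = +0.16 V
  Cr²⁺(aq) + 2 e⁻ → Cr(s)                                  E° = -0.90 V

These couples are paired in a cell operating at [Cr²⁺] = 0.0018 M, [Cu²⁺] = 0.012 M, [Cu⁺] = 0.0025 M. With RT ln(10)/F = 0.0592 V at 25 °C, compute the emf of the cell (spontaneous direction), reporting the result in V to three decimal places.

+1.182 V

Cu²⁺/Cu⁺ is the cathode (higher E°), Cr²⁺/Cr the anode: E°cell = +0.16 − (-0.90) = +1.06 V, n = 2.
Overall: 2 Cu²⁺(aq) + Cr(s) → 2 Cu⁺(aq) + Cr²⁺(aq)
Q = [Cu⁺]^2·[Cr²⁺] / ([Cu²⁺]^2); log Q = -4.107.
E = E° − (0.0592/n) log Q = +1.06 − (0.0592/2)(-4.107) = +1.182 V.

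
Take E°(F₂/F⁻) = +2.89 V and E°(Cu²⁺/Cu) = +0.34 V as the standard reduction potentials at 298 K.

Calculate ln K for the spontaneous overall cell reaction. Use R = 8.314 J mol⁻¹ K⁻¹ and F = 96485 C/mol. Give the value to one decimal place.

Cathode: F₂/F⁻; anode: Cu²⁺/Cu. E°cell = (+2.89) − (+0.34) = +2.55 V, with n = 2.
ΔG° = −nFE° = −RT ln K, so ln K = nFE°/(RT) = (2)(96485)(+2.55) / ((8.314)(298)) = 198.611.

198.6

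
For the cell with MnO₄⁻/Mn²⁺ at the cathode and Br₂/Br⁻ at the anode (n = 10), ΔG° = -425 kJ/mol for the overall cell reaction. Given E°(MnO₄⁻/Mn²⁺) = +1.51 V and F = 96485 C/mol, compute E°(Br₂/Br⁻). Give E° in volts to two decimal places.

+1.07 V

E°cell = −ΔG°/(nF) = −(-425×10³)/((10)(96485)) = +0.440 V.
Since MnO₄⁻/Mn²⁺ is the cathode and Br₂/Br⁻ the anode, E°cell = E°(MnO₄⁻/Mn²⁺) − E°(Br₂/Br⁻).
So E°(Br₂/Br⁻) = E°(MnO₄⁻/Mn²⁺) − E°cell = (+1.51) − (+0.440) = +1.07 V.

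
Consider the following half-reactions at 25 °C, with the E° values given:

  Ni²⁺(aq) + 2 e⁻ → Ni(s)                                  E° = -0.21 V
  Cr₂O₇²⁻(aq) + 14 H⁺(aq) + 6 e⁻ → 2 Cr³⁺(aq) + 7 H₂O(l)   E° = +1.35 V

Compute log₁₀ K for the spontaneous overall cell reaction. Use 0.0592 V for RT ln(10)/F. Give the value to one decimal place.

158.1

Cathode: Cr₂O₇²⁻/Cr³⁺; anode: Ni²⁺/Ni. E°cell = +1.56 V, n = 6.
log K = nE°cell / 0.0592 = (6)(+1.56) / 0.0592 = 158.1.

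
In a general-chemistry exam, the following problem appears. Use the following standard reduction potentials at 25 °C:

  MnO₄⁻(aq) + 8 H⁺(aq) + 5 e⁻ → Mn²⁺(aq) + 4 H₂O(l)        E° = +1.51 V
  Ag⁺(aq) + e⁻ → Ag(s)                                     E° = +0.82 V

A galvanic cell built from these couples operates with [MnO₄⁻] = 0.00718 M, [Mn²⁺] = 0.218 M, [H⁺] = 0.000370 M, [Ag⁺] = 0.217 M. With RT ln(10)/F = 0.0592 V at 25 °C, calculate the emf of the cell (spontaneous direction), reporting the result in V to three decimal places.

+0.387 V

MnO₄⁻/Mn²⁺ is the cathode (higher E°), Ag⁺/Ag the anode: E°cell = +1.51 − (+0.82) = +0.69 V, n = 5.
Overall: MnO₄⁻(aq) + 8 H⁺(aq) + 5 Ag(s) → Mn²⁺(aq) + 4 H₂O(l) + 5 Ag⁺(aq)
Q = [Mn²⁺]·[Ag⁺]^5 / ([MnO₄⁻]·[H⁺]^8); log Q = 25.619.
E = E° − (0.0592/n) log Q = +0.69 − (0.0592/5)(25.619) = +0.387 V.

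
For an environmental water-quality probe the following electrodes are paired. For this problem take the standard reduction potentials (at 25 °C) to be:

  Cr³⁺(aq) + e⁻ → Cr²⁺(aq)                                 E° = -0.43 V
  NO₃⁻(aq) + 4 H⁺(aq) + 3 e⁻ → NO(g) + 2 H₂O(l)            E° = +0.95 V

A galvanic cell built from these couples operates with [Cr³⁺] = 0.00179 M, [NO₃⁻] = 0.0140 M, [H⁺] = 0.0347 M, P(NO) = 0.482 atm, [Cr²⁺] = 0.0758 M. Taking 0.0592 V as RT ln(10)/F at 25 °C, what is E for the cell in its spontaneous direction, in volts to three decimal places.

NO₃⁻/NO is the cathode (higher E°), Cr³⁺/Cr²⁺ the anode: E°cell = +0.95 − (-0.43) = +1.38 V, n = 3.
Overall: NO₃⁻(aq) + 4 H⁺(aq) + 3 Cr²⁺(aq) → NO(g) + 2 H₂O(l) + 3 Cr³⁺(aq)
Q = P(NO)·[Cr³⁺]^3 / ([NO₃⁻]·[H⁺]^4·[Cr²⁺]^3); log Q = 2.495.
E = E° − (0.0592/n) log Q = +1.38 − (0.0592/3)(2.495) = +1.331 V.

+1.331 V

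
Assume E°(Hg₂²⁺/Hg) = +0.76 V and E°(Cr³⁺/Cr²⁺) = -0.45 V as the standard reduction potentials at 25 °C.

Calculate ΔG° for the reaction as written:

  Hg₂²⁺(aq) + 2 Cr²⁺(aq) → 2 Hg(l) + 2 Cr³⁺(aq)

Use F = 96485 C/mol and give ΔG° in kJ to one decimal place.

-233.5 kJ

As written, Hg₂²⁺/Hg is reduced (cathode) and Cr³⁺/Cr²⁺ is oxidised (anode), so E°cell = (+0.76) − (-0.45) = +1.21 V.
Balancing electrons gives n = 2.
ΔG° = −nFE° = −(2)(96485)(+1.21) = -233,494 J = -233.5 kJ.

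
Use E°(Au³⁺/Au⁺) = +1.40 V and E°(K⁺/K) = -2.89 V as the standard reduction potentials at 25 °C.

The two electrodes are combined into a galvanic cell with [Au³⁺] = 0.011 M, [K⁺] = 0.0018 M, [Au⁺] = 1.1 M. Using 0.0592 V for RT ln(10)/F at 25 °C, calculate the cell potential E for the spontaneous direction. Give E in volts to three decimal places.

Au³⁺/Au⁺ is the cathode (higher E°), K⁺/K the anode: E°cell = +1.40 − (-2.89) = +4.29 V, n = 2.
Overall: Au³⁺(aq) + 2 K(s) → Au⁺(aq) + 2 K⁺(aq)
Q = [Au⁺]·[K⁺]^2 / ([Au³⁺]); log Q = -3.489.
E = E° − (0.0592/n) log Q = +4.29 − (0.0592/2)(-3.489) = +4.393 V.

+4.393 V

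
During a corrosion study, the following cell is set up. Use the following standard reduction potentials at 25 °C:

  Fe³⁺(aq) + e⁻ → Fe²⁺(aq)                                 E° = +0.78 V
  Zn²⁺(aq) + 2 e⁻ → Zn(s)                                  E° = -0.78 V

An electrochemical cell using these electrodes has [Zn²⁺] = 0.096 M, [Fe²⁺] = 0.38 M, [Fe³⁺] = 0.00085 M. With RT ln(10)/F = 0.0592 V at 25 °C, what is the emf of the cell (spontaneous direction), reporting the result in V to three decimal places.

Fe³⁺/Fe²⁺ is the cathode (higher E°), Zn²⁺/Zn the anode: E°cell = +0.78 − (-0.78) = +1.56 V, n = 2.
Overall: 2 Fe³⁺(aq) + Zn(s) → 2 Fe²⁺(aq) + Zn²⁺(aq)
Q = [Fe²⁺]^2·[Zn²⁺] / ([Fe³⁺]^2); log Q = 4.283.
E = E° − (0.0592/n) log Q = +1.56 − (0.0592/2)(4.283) = +1.433 V.

+1.433 V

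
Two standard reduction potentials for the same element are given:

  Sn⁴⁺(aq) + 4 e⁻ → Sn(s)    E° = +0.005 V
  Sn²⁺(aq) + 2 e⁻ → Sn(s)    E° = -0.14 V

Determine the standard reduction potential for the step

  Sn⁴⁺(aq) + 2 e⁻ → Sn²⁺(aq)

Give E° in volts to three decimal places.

+0.150 V

Sequential free energies add, so n₃E°₃ = n₁E°₁ + n₂E°₂.
With n₃ = 4, and the known step contributing 2×(-0.14) V, the unknown satisfies 2·E° = 4×(+0.005) − 2×(-0.14) = +0.300.
E° = +0.300 / 2 = +0.150 V.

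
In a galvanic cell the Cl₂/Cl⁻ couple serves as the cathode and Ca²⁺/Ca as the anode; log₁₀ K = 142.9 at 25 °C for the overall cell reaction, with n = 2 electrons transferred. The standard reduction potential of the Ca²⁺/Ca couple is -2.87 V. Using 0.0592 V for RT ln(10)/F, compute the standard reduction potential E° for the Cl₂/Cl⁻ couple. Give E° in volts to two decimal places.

E°cell = (0.0592/n)·log K = (0.0592/2)(142.9) = +4.230 V.
Since Cl₂/Cl⁻ is the cathode and Ca²⁺/Ca the anode, E°cell = E°(Cl₂/Cl⁻) − E°(Ca²⁺/Ca).
So E°(Cl₂/Cl⁻) = E°cell + E°(Ca²⁺/Ca) = +4.230 + (-2.87) = +1.36 V.

+1.36 V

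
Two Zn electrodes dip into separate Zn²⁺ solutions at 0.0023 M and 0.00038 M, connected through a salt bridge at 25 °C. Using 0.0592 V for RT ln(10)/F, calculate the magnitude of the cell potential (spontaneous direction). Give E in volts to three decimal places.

For a concentration cell E°cell = 0. The 0.0023 M side is the cathode (reduction is favoured where [Zn²⁺] is higher).
With n = 2, E = −(0.0592/2) log([Zn²⁺]ₐₙ/[Zn²⁺]꜀ₐₜ) = −(0.0592/2) log(0.00038/0.0023) = −(0.0592/2)(-0.782) = +0.023 V.

+0.023 V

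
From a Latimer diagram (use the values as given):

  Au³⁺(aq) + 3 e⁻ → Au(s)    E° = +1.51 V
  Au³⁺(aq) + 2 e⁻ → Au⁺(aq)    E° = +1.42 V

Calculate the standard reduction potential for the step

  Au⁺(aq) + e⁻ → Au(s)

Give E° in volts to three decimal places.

+1.690 V

Sequential free energies add, so n₃E°₃ = n₁E°₁ + n₂E°₂.
With n₃ = 3, and the known step contributing 2×(+1.42) V, the unknown satisfies 1·E° = 3×(+1.51) − 2×(+1.42) = +1.690.
E° = +1.690 / 1 = +1.690 V.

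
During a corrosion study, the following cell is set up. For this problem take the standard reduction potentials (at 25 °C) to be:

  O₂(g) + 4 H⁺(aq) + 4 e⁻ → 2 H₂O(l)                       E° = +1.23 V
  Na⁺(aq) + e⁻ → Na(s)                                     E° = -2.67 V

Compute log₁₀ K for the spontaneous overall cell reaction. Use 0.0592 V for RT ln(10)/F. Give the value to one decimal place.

263.5

Cathode: O₂/H₂O; anode: Na⁺/Na. E°cell = +3.90 V, n = 4.
log K = nE°cell / 0.0592 = (4)(+3.90) / 0.0592 = 263.5.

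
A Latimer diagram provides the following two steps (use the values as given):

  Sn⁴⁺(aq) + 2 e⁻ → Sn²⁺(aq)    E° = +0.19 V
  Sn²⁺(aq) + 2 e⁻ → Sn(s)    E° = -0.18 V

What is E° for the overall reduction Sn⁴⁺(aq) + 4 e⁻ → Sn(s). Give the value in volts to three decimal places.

Standard free energies of sequential steps add: ΔG°₃ = ΔG°₁ + ΔG°₂, so n₃E°₃ = n₁E°₁ + n₂E°₂.
E°₃ = (2×+0.19 + 2×-0.18) / 4 = (+0.020) / 4 = +0.005 V.

+0.005 V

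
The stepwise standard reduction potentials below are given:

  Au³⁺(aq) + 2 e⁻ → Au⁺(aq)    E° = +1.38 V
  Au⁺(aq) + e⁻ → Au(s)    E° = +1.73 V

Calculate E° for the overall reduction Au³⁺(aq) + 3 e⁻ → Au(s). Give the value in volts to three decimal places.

+1.497 V

Standard free energies of sequential steps add: ΔG°₃ = ΔG°₁ + ΔG°₂, so n₃E°₃ = n₁E°₁ + n₂E°₂.
E°₃ = (2×+1.38 + 1×+1.73) / 3 = (+4.490) / 3 = +1.497 V.
E° values themselves are not directly additive — weighting by electron count is essential.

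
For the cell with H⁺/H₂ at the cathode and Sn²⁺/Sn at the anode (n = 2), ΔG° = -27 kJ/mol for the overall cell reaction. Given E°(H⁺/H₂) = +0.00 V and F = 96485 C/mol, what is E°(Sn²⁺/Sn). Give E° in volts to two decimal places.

-0.14 V

E°cell = −ΔG°/(nF) = −(-27×10³)/((2)(96485)) = +0.140 V.
Since H⁺/H₂ is the cathode and Sn²⁺/Sn the anode, E°cell = E°(H⁺/H₂) − E°(Sn²⁺/Sn).
So E°(Sn²⁺/Sn) = E°(H⁺/H₂) − E°cell = (+0.00) − (+0.140) = -0.14 V.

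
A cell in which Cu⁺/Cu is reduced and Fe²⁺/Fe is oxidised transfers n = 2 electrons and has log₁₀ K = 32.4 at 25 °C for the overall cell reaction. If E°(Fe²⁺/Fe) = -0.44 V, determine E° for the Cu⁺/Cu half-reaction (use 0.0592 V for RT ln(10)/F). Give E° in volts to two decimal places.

+0.52 V

E°cell = (0.0592/n)·log K = (0.0592/2)(32.4) = +0.959 V.
Since Cu⁺/Cu is the cathode and Fe²⁺/Fe the anode, E°cell = E°(Cu⁺/Cu) − E°(Fe²⁺/Fe).
So E°(Cu⁺/Cu) = E°cell + E°(Fe²⁺/Fe) = +0.959 + (-0.44) = +0.52 V.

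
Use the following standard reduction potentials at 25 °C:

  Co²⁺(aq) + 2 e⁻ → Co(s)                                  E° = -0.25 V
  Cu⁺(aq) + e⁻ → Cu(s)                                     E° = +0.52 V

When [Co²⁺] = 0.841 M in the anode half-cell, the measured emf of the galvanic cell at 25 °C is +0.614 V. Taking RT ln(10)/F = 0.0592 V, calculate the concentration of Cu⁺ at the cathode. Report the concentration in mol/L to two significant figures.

0.0021 M

Cu⁺/Cu is the cathode, Co²⁺/Co the anode: E°cell = +0.77 V, n = 2.
Overall reaction: 2 Cu⁺(aq) + Co(s) → 2 Cu(s) + Co²⁺(aq); Q = [Co²⁺]^1/[Cu⁺]^2.
From E = E° − (0.0592/n) log Q: log Q = (E° − E)·n/0.0592 = (+0.77 − (+0.614))·2/0.0592 = 5.2703.
So 2·log[Cu⁺] = 1·log(0.841) − log Q = -0.0752 − (5.2703) = -5.3455; log[Cu⁺] = -5.3455 / 2 = -2.6728; [Cu⁺] = 10^(-2.6728) ≈ 0.0021 M.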